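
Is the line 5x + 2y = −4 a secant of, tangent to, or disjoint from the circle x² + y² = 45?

Substituting the line into the circle gives 29x² + 40x − 164 = 0.
Δ = 1600 − (−19024) = 20624.
Two real roots: the line is a secant.

secant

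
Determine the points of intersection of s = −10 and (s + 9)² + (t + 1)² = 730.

(−10, −28) and (−10, 26)

The line gives s = −10. Substituting into the circle:
t² + 2t − 728 = 0
t = 26 or t = −28, giving (−10, 26) and (−10, −28).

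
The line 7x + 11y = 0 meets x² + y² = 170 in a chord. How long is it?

2√170

Express y = (−7x)/11 and substitute into the circle:
170x² − 20570 = 0  ⟹  x² − 121 = 0
x = 11 or x = −11, giving (11, −7) and (−11, 7).
|(11, −7) − (−11, 7)| = √((22)² + (−14)²) = 2√170.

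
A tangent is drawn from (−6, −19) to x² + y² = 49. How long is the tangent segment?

2√87

The centre is (0, 0) and r = 7. The square of the distance from P to the centre is 36 + 361 = 397.
The tangent meets the radius at right angles, so tangent² = |PO|² − r² = 397 − 49 = 348.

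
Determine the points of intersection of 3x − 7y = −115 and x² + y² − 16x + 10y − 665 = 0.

From the line, y = (115 + 3x)/7. Substituting:
58x² + 116x − 11310 = 0  ⟹  x² + 2x − 195 = 0
x = 13 or x = −15, giving (13, 22) and (−15, 10).

(−15, 10) and (13, 22)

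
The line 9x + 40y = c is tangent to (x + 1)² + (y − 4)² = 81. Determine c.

The line touches the circle iff its distance from (−1, 4) is 9:
|9·(−1) + 40·4 − c| / √1681 = 9
|c − (151)| = 9·41, so c = 520 or c = −218.

c = −218 or c = 520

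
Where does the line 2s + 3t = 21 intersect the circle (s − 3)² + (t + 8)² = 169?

From the line, t = (21 − 2s)/3. Substituting:
13s² − 234s + 585 = 0  ⟹  s² − 18s + 45 = 0
s = 15 or s = 3, giving (15, −3) and (3, 5).

(3, 5) and (15, −3)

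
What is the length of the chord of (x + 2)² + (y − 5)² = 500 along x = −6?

44

The line gives x = −6. Substituting into the circle:
y² − 10y − 459 = 0
y = 27 or y = −17, giving (−6, 27) and (−6, −17).
Chord length = distance between (−6, 27) and (−6, −17) = √1936 = 44.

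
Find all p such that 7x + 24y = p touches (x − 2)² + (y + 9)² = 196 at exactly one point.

The line touches the circle iff its distance from (2, −9) is 14:
|7·2 + 24·(−9) − p| / √625 = 14
|p − (−202)| = 14·25, so p = 148 or p = −552.

p = −552 or p = 148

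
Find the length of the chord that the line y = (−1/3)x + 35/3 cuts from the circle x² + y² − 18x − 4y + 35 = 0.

Substitute y = (35 − x)/3:
10x² − 220x + 1120 = 0  ⟹  x² − 22x + 112 = 0
x = 14 or x = 8, giving (14, 7) and (8, 9).
Chord length = distance between (14, 7) and (8, 9) = √40 = 2√10.

2√10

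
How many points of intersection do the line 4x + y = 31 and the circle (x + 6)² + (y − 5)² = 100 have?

d² = (4·(−6) + 1·5 − (31))²/17 = 2500/17; r² = 100.
Since d² > r², the line lies outside the circle.

0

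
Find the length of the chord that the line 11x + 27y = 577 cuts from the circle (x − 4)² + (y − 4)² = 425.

From the line, y = (577 − 11x)/27. Substituting:
850x² − 16150x − 78200 = 0  ⟹  x² − 19x − 92 = 0
x = 23 or x = −4, giving (23, 12) and (−4, 23).
Chord length = distance between (23, 12) and (−4, 23) = √850 = 5√34.

5√34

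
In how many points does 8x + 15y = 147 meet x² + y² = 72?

Substituting the line into the circle gives 289x² − 2352x + 5409 = 0.
Δ = 5531904 − 6252804 = −720900.
No real roots: the line does not meet the circle.

0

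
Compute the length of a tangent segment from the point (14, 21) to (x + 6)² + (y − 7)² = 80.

2√129

The centre is (−6, 7) and r = 4√5. The square of the distance from P to the centre is 400 + 196 = 596.
Power of the point: PT² = |PO|² − r² = 516, so PT = 2√129.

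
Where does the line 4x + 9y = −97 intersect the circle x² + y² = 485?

Substitute y = (−97 − 4x)/9:
97x² + 776x − 29876 = 0  ⟹  x² + 8x − 308 = 0
x = 14 or x = −22, giving (14, −17) and (−22, −1).

(−22, −1) and (14, −17)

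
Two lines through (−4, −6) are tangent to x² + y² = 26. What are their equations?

x − 5y = 26 and 5x + y = −26

A line y − (−6) = m(x − (−4)) is tangent when its distance from (0, 0) is √26:
[m·(4) − (6)]² = 26(m² + 1)
5m² + 24m − 5 = 0, so m = 1/5 or m = −5.
With m = 1/5: x − 5y = 26. With m = −5: 5x + y = −26.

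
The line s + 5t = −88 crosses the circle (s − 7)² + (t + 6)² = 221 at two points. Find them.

(−3, −17) and (12, −20)

From the line, t = (−88 − s)/5. Substituting:
26s² − 234s − 936 = 0  ⟹  s² − 9s − 36 = 0
s = 12 or s = −3, giving (12, −20) and (−3, −17).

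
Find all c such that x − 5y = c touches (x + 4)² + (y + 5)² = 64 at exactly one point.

c = 21 ± 8√26

For a tangent, require d(centre, line) = r = 8.
|1·(−4) − 5·(−5) − c| / √26 = 8
|c − (21)| = 8√26.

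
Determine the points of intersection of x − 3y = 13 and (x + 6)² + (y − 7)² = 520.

(−20, −11) and (16, 1)

Express y = (−13 + x)/3 and substitute into the circle:
10x² + 40x − 3200 = 0  ⟹  x² + 4x − 320 = 0
x = 16 or x = −20, giving (16, 1) and (−20, −11).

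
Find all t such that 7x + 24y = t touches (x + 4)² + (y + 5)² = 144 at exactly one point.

Tangency holds when the distance from the centre (−4, −5) to the line equals the radius 12:
|7·(−4) + 24·(−5) − t| / √625 = 12
|t − (−148)| = 12·25, so t = 152 or t = −448.

t = −448 or t = 152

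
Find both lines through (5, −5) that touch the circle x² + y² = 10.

3x + y = 10 and x + 3y = −10

Write the tangent as mx − y + (−5 − m·(5)) = 0 and set its distance from the centre to √10:
(−5m − (5))² = 10(m² + 1)
3m² + 10m + 3 = 0, so m = −3 or m = −1/3.
With m = −3: 3x + y = 10. With m = −1/3: x + 3y = −10.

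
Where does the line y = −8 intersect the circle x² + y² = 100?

From the line, y = −8. Substituting:
x² − 36 = 0
x = 6 or x = −6, giving (6, −8) and (−6, −8).

(−6, −8) and (6, −8)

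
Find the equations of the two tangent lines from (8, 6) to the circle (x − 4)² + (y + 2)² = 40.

3x + y = 30 and x − 3y = −10

Write the tangent as mx − y + (6 − m·(8)) = 0 and set its distance from the centre to 2√10:
[m·(−4) − (−8)]² = 40(m² + 1)
3m² + 8m − 3 = 0, so m = −3 or m = 1/3.
Through (8, 6) these give 3x + y = 30 and x − 3y = −10.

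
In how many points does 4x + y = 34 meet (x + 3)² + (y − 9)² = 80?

Substituting the line into the circle gives 17x² − 194x + 554 = 0.
Discriminant = (−194)² − 4·17·(554) = −36 < 0.
No real roots: the line does not meet the circle.

0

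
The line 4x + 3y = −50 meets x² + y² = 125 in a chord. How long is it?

The distance from (0, 0) to the line is 50/√25, and r² = 125.
Half the chord is √(r² − d²) = √(25), so the full chord is 10.

10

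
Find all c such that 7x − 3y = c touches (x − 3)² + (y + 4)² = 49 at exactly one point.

For a tangent, require d(centre, line) = r = 7.
|7·3 − 3·(−4) − c| / √58 = 7
|c − (33)| = 7√58.

c = 33 ± 7√58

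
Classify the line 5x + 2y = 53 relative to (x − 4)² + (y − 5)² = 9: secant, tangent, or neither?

d² = (5·4 + 2·5 − (53))²/29 = 529/29; r² = 9.
Since d² > r², the line lies outside the circle.

neither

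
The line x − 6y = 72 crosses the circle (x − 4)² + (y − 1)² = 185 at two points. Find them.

(0, −12) and (12, −10)

Substitute y = (−72 + x)/6:
37x² − 444x = 0  ⟹  x² − 12x = 0
x = 12 or x = 0, giving (12, −10) and (0, −12).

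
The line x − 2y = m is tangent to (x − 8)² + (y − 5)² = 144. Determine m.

m = −2 ± 12√5

Tangency holds when the distance from the centre (8, 5) to the line equals the radius 12:
|1·8 − 2·5 − m| / √5 = 12
|m − (−2)| = 12√5.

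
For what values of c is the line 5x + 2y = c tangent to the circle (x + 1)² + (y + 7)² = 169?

For a tangent, require d(centre, line) = r = 13.
|5·(−1) + 2·(−7) − c| / √29 = 13
|c − (−19)| = 13√29.

c = −19 ± 13√29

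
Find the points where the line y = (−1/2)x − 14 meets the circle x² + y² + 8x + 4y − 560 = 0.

Express y = (−28 − x)/2 and substitute into the circle:
5x² + 80x − 1680 = 0  ⟹  x² + 16x − 336 = 0
x = 12 or x = −28, giving (12, −20) and (−28, 0).

(−28, 0) and (12, −20)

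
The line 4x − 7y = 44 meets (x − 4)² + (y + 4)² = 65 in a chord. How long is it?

2√65

The distance from (4, −4) to the line is 0/√65, and r² = 65.
Chord = 2√(r² − d²) = 2·√(65) = 2√65.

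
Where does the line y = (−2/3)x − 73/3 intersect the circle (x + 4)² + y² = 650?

(−29, −5) and (1, −25)

Express y = (−73 − 2x)/3 and substitute into the circle:
13x² + 364x − 377 = 0  ⟹  x² + 28x − 29 = 0
x = 1 or x = −29, giving (1, −25) and (−29, −5).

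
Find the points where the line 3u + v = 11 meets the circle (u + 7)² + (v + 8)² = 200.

Substitute v = −3u + 11:
10u² − 100u + 210 = 0  ⟹  u² − 10u + 21 = 0
u = 7 or u = 3, giving (7, −10) and (3, 2).

(3, 2) and (7, −10)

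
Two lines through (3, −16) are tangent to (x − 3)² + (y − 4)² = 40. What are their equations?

Write the tangent as mx − y + (−16 − m·(3)) = 0 and set its distance from the centre to 2√10:
[m·(0) − (20)]² = 40(m² + 1)
m² − 9 = 0, so m = 3 or m = −3.
With m = 3: 3x − y = 25. With m = −3: 3x + y = −7.

3x − y = 25 and 3x + y = −7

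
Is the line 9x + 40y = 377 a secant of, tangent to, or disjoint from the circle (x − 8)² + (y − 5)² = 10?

Centre (8, 5), r² = 10. Distance² from centre to line = (−105)²/1681 = 11025/1681.
Since d² < r², the line cuts the circle twice.

secant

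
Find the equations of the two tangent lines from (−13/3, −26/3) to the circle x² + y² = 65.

7x + 4y = −65 and x − 8y = 65

Let a tangent through (−13/3, −26/3) have slope m. Its distance from (0, 0) must equal √65:
(13/3m − (26/3))² = 65(m² + 1)
32m² + 52m − 7 = 0, so m = −7/4 or m = 1/8.
Through (−13/3, −26/3) these give 7x + 4y = −65 and x − 8y = 65.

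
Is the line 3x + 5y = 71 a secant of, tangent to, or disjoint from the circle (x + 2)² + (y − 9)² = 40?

secant

Substituting the line into the circle gives 34x² − 56x − 224 = 0.
Discriminant = (−56)² − 4·34·(−224) = 33600 > 0.
Two real roots: the line is a secant.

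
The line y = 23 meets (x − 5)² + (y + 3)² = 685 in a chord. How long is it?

Express y = 23 and substitute into the circle:
x² − 10x + 16 = 0
x = 8 or x = 2, giving (8, 23) and (2, 23).
|(8, 23) − (2, 23)| = √((6)² + (0)²) = 6.

6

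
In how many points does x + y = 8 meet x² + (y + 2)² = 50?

Substituting the line into the circle gives 2x² − 20x + 50 = 0.
Δ = 400 − 400 = 0.
A repeated root: the line is tangent.

1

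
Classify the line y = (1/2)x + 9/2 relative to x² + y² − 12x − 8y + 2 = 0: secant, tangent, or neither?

secant

Substituting the line into the circle gives 5x² − 46x − 55 = 0.
Δ = 2116 − (−1100) = 3216.
Two real roots: the line is a secant.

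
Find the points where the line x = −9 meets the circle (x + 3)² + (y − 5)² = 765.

The line gives x = −9. Substituting into the circle:
y² − 10y − 704 = 0
y = 32 or y = −22, giving (−9, 32) and (−9, −22).

(−9, −22) and (−9, 32)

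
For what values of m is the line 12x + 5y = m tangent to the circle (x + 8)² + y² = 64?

m = −200 or m = 8

Tangency holds when the distance from the centre (−8, 0) to the line equals the radius 8:
|12·(−8) + 5·0 − m| / √169 = 8
|m − (−96)| = 8·13, so m = 8 or m = −200.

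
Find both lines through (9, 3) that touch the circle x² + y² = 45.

x + 2y = 15 and 2x − y = 15

A line y − (3) = m(x − (9)) is tangent when its distance from (0, 0) is 3√5:
(−9m − (−3))² = 45(m² + 1)
2m² − 3m − 2 = 0, so m = −1/2 or m = 2.
With m = −1/2: x + 2y = 15. With m = 2: 2x − y = 15.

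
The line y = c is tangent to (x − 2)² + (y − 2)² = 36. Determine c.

c = −4 or c = 8

Tangency holds when the distance from the centre (2, 2) to the line equals the radius 6:
|0·2 + 1·2 − c| / √1 = 6
|c − (2)| = 6, so c = 8 or c = −4.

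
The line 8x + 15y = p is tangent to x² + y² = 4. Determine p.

The line touches the circle iff its distance from (0, 0) is 2:
|8·0 + 15·0 − p| / √289 = 2
|p| = 2·17, so p = 34 or p = −34.

p = −34 or p = 34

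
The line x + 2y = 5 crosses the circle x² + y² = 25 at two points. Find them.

(−3, 4) and (5, 0)

From the line, y = (5 − x)/2. Substituting:
5x² − 10x − 75 = 0  ⟹  x² − 2x − 15 = 0
x = 5 or x = −3, giving (5, 0) and (−3, 4).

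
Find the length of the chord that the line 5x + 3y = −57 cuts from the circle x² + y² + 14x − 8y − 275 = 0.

Substitute y = (−57 − 5x)/3:
34x² + 816x + 2142 = 0  ⟹  x² + 24x + 63 = 0
x = −3 or x = −21, giving (−3, −14) and (−21, 16).
Chord length = distance between (−3, −14) and (−21, 16) = √1224 = 6√34.

6√34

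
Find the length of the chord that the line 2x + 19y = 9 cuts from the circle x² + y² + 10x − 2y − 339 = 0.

Centre (−5, 1), r² = 365. Perpendicular distance d from centre to line = |0| / √365 = 0/√365.
Half the chord is √(r² − d²) = √(365), so the full chord is 2√365.

2√365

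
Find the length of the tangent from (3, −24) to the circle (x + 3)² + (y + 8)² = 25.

The centre is (−3, −8) and r = 5. The square of the distance from P to the centre is 36 + 256 = 292.
The tangent meets the radius at right angles, so tangent² = |PO|² − r² = 292 − 25 = 267.

√267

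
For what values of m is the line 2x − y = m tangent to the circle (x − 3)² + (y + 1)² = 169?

m = 7 ± 13√5

For a tangent, require d(centre, line) = r = 13.
|2·3 − 1·(−1) − m| / √5 = 13
|m − (7)| = 13√5.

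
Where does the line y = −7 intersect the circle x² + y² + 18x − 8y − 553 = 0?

(−32, −7) and (14, −7)

Express y = −7 and substitute into the circle:
x² + 18x − 448 = 0
x = 14 or x = −32, giving (14, −7) and (−32, −7).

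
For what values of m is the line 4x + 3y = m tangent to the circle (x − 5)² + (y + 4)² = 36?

m = −22 or m = 38

Tangency holds when the distance from the centre (5, −4) to the line equals the radius 6:
|4·5 + 3·(−4) − m| / √25 = 6
|m − (8)| = 6·5, so m = 38 or m = −22.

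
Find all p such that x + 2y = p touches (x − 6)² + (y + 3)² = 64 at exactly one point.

For a tangent, require d(centre, line) = r = 8.
|1·6 + 2·(−3) − p| / √5 = 8
|p| = 8√5.

p = ±8√5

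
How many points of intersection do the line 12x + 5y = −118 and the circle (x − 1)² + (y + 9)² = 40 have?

Substituting the line into the circle gives 169x² + 1702x + 4354 = 0.
Δ = 2896804 − 2943304 = −46500.
No real roots: the line does not meet the circle.

0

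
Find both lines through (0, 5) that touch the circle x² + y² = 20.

x + 2y = 10 and x − 2y = −10

A line y − (5) = m(x − (0)) is tangent when its distance from (0, 0) is 2√5:
[m·(0) − (−5)]² = 20(m² + 1)
4m² − 1 = 0, so m = −1/2 or m = 1/2.
With m = −1/2: x + 2y = 10. With m = 1/2: x − 2y = −10.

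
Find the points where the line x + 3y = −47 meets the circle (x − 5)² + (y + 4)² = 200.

(−5, −14) and (7, −18)

Substitute y = (−47 − x)/3:
10x² − 20x − 350 = 0  ⟹  x² − 2x − 35 = 0
x = 7 or x = −5, giving (7, −18) and (−5, −14).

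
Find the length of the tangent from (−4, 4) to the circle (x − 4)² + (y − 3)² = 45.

2√5

With centre O = (4, 3), |OP|² = 65 and r² = 45.
Power of the point: PT² = |PO|² − r² = 20, so PT = 2√5.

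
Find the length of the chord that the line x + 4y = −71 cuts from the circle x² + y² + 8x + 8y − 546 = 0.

Centre (−4, −4), r² = 578. Perpendicular distance d from centre to line = |51| / √17 = 51/√17.
Chord = 2√(r² − d²) = 2·√(425) = 10√17.

10√17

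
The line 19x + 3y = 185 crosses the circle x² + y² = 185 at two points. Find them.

Substitute y = (185 − 19x)/3:
370x² − 7030x + 32560 = 0  ⟹  x² − 19x + 88 = 0
x = 11 or x = 8, giving (11, −8) and (8, 11).

(8, 11) and (11, −8)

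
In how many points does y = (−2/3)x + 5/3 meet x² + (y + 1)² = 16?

2

Substituting the line into the circle gives 13x² − 32x − 80 = 0.
Δ = 1024 − (−4160) = 5184.
Two real roots: the line is a secant.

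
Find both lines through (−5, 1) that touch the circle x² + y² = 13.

A line y − (1) = m(x − (−5)) is tangent when its distance from (0, 0) is √13:
(5m − (−1))² = 13(m² + 1)
6m² + 5m − 6 = 0, so m = 2/3 or m = −3/2.
Through (−5, 1) these give 2x − 3y = −13 and 3x + 2y = −13.

2x − 3y = −13 and 3x + 2y = −13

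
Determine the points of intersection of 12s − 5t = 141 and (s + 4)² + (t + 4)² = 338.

(3, −21) and (13, 3)

Substitute t = (−141 + 12s)/5:
169s² − 2704s + 6591 = 0  ⟹  s² − 16s + 39 = 0
s = 13 or s = 3, giving (13, 3) and (3, −21).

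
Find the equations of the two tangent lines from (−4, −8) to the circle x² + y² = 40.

A line y − (−8) = m(x − (−4)) is tangent when its distance from (0, 0) is 2√10:
[m·(4) − (8)]² = 40(m² + 1)
3m² + 8m − 3 = 0, so m = 1/3 or m = −3.
Through (−4, −8) these give x − 3y = 20 and 3x + y = −20.

x − 3y = 20 and 3x + y = −20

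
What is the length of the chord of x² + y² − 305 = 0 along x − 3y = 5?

Express y = (−5 + x)/3 and substitute into the circle:
10x² − 10x − 2720 = 0  ⟹  x² − x − 272 = 0
x = 17 or x = −16, giving (17, 4) and (−16, −7).
|(17, 4) − (−16, −7)| = √((33)² + (11)²) = 11√10.

11√10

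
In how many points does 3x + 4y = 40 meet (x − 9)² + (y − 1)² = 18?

Substituting the line into the circle gives 25x² − 504x + 2304 = 0.
Δ = 254016 − 230400 = 23616.
Two real roots: the line is a secant.

2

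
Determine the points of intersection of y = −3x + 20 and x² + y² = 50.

(5, 5) and (7, −1)

Express y = −3x + 20 and substitute into the circle:
10x² − 120x + 350 = 0  ⟹  x² − 12x + 35 = 0
x = 7 or x = 5, giving (7, −1) and (5, 5).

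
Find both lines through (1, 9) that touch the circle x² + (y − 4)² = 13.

A line y − (9) = m(x − (1)) is tangent when its distance from (0, 4) is √13:
[m·(−1) − (−5)]² = 13(m² + 1)
6m² + 5m − 6 = 0, so m = 2/3 or m = −3/2.
With m = 2/3: 2x − 3y = −25. With m = −3/2: 3x + 2y = 21.

2x − 3y = −25 and 3x + 2y = 21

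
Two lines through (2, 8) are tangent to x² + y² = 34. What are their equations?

Write the tangent as mx − y + (8 − m·(2)) = 0 and set its distance from the centre to √34:
(−2m − (−8))² = 34(m² + 1)
15m² + 16m − 15 = 0, so m = −5/3 or m = 3/5.
Through (2, 8) these give 5x + 3y = 34 and 3x − 5y = −34.

5x + 3y = 34 and 3x − 5y = −34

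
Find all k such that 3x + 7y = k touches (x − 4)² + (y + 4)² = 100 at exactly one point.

The line touches the circle iff its distance from (4, −4) is 10:
|3·4 + 7·(−4) − k| / √58 = 10
|k − (−16)| = 10√58.

k = −16 ± 10√58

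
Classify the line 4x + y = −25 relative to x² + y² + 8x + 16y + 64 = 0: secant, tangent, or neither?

secant

Centre (−4, −8), r² = 16. Distance² from centre to line = (1)²/17 = 1/17.
Since d² < r², the line cuts the circle twice.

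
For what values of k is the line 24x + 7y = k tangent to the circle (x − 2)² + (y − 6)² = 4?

k = 40 or k = 140

Tangency holds when the distance from the centre (2, 6) to the line equals the radius 2:
|24·2 + 7·6 − k| / √625 = 2
|k − (90)| = 2·25, so k = 140 or k = 40.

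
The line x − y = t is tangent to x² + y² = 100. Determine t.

The line touches the circle iff its distance from (0, 0) is 10:
|1·0 − 1·0 − t| / √2 = 10
|t| = 10√2.

t = ±10√2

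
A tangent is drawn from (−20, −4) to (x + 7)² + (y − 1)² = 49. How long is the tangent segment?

Centre (−7, 1), r² = 49. |PO|² = (−13)² + (−5)² = 194.
The tangent meets the radius at right angles, so tangent² = |PO|² − r² = 194 − 49 = 145.

√145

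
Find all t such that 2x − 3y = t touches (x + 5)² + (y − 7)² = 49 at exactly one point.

t = −31 ± 7√13

For a tangent, require d(centre, line) = r = 7.
|2·(−5) − 3·7 − t| / √13 = 7
|t − (−31)| = 7√13.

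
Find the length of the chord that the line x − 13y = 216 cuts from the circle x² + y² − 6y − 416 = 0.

Express y = (−216 + x)/13 and substitute into the circle:
170x² − 510x − 6800 = 0  ⟹  x² − 3x − 40 = 0
x = 8 or x = −5, giving (8, −16) and (−5, −17).
Chord length = distance between (8, −16) and (−5, −17) = √170 = √170.

√170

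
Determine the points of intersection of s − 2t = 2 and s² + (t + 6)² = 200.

(−14, −8) and (10, 4)

Substitute t = (−2 + s)/2:
5s² + 20s − 700 = 0  ⟹  s² + 4s − 140 = 0
s = 10 or s = −14, giving (10, 4) and (−14, −8).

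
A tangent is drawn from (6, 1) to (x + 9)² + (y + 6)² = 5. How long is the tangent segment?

√269

With centre O = (−9, −6), |OP|² = 274 and r² = 5.
The tangent meets the radius at right angles, so tangent² = |PO|² − r² = 274 − 5 = 269.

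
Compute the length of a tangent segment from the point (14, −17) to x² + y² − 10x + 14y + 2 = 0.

√109

With centre O = (5, −7), |OP|² = 181 and r² = 72.
By the tangent–radius right angle, tangent length = √(|PO|² − r²) = √109.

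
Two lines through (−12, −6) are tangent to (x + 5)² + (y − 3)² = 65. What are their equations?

A line y − (−6) = m(x − (−12)) is tangent when its distance from (−5, 3) is √65:
(7m − (9))² = 65(m² + 1)
8m² + 63m − 8 = 0, so m = −8 or m = 1/8.
Through (−12, −6) these give 8x + y = −102 and x − 8y = 36.

8x + y = −102 and x − 8y = 36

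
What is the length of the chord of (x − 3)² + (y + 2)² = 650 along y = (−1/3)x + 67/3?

8√10

Substitute y = (67 − x)/3:
10x² − 200x − 440 = 0  ⟹  x² − 20x − 44 = 0
x = 22 or x = −2, giving (22, 15) and (−2, 23).
Chord length = distance between (22, 15) and (−2, 23) = √640 = 8√10.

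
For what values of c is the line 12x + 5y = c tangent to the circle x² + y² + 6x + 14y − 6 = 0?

c = −175 or c = 33

The line touches the circle iff its distance from (−3, −7) is 8:
|12·(−3) + 5·(−7) − c| / √169 = 8
|c − (−71)| = 8·13, so c = 33 or c = −175.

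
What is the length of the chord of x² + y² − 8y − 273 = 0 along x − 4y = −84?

2√17

Centre (0, 4), r² = 289. Perpendicular distance d from centre to line = |68| / √17 = 68/√17.
Half the chord is √(r² − d²) = √(17), so the full chord is 2√17.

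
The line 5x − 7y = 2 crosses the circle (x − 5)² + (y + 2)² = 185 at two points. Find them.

From the line, y = (−2 + 5x)/7. Substituting:
74x² − 370x − 7696 = 0  ⟹  x² − 5x − 104 = 0
x = 13 or x = −8, giving (13, 9) and (−8, −6).

(−8, −6) and (13, 9)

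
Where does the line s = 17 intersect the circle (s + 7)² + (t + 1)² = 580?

(17, −3) and (17, 1)

The line gives s = 17. Substituting into the circle:
t² + 2t − 3 = 0
t = 1 or t = −3, giving (17, 1) and (17, −3).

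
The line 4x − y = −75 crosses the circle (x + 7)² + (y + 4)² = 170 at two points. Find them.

(−20, −5) and (−18, 3)

From the line, y = 4x + 75. Substituting:
17x² + 646x + 6120 = 0  ⟹  x² + 38x + 360 = 0
x = −18 or x = −20, giving (−18, 3) and (−20, −5).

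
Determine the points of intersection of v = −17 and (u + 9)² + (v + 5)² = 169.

Substitute v = −17:
u² + 18u + 56 = 0
u = −4 or u = −14, giving (−4, −17) and (−14, −17).

(−14, −17) and (−4, −17)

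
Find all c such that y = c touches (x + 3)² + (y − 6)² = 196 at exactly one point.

c = −8 or c = 20

Tangency holds when the distance from the centre (−3, 6) to the line equals the radius 14:
|0·(−3) + 1·6 − c| / √1 = 14
|c − (6)| = 14, so c = 20 or c = −8.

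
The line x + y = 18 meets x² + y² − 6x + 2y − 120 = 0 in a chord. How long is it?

2√2

The distance from (3, −1) to the line is 16/√2, and r² = 130.
Chord = 2√(r² − d²) = 2·√(2) = 2√2.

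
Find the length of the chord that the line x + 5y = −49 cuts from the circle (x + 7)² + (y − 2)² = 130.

Express y = (−49 − x)/5 and substitute into the circle:
26x² + 468x + 1456 = 0  ⟹  x² + 18x + 56 = 0
x = −4 or x = −14, giving (−4, −9) and (−14, −7).
Chord length = distance between (−4, −9) and (−14, −7) = √104 = 2√26.

2√26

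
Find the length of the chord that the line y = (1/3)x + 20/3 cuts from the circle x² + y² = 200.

8√10

Centre (0, 0), r² = 200. Perpendicular distance d from centre to line = |20| / √10 = 20/√10.
Chord = 2√(r² − d²) = 2·√(160) = 8√10.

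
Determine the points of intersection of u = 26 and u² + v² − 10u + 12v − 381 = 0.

The line gives u = 26. Substituting into the circle:
v² + 12v + 35 = 0
v = −5 or v = −7, giving (26, −5) and (26, −7).

(26, −7) and (26, −5)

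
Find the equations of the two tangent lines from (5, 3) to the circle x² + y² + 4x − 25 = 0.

5x − 2y = 19 and 2x + 5y = 25

Let a tangent through (5, 3) have slope m. Its distance from (−2, 0) must equal √29:
[m·(−7) − (−3)]² = 29(m² + 1)
10m² − 21m − 10 = 0, so m = 5/2 or m = −2/5.
With m = 5/2: 5x − 2y = 19. With m = −2/5: 2x + 5y = 25.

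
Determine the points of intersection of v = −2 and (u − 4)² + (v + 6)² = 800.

(−24, −2) and (32, −2)

Substitute v = −2:
u² − 8u − 768 = 0
u = 32 or u = −24, giving (32, −2) and (−24, −2).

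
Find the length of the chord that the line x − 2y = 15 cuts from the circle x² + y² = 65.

The distance from (0, 0) to the line is 15/√5, and r² = 65.
Half the chord is √(r² − d²) = √(20), so the full chord is 4√5.

4√5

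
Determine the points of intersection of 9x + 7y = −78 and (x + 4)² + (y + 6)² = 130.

(−11, 3) and (3, −15)

Express y = (−78 − 9x)/7 and substitute into the circle:
130x² + 1040x − 4290 = 0  ⟹  x² + 8x − 33 = 0
x = 3 or x = −11, giving (3, −15) and (−11, 3).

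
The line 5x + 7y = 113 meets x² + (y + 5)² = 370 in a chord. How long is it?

Centre (0, −5), r² = 370. Perpendicular distance d from centre to line = |−148| / √74 = 148/√74.
Chord = 2√(r² − d²) = 2·√(74) = 2√74.

2√74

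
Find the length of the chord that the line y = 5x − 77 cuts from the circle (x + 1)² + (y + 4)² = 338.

Express y = 5x − 77 and substitute into the circle:
26x² − 728x + 4992 = 0  ⟹  x² − 28x + 192 = 0
x = 16 or x = 12, giving (16, 3) and (12, −17).
|(16, 3) − (12, −17)| = √((4)² + (20)²) = 4√26.

4√26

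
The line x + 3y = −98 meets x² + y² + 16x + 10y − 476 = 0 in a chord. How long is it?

From the line, y = (−98 − x)/3. Substituting:
10x² + 310x + 2380 = 0  ⟹  x² + 31x + 238 = 0
x = −14 or x = −17, giving (−14, −28) and (−17, −27).
|(−14, −28) − (−17, −27)| = √((3)² + (−1)²) = √10.

√10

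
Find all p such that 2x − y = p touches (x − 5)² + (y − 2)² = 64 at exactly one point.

p = 8 ± 8√5

The line touches the circle iff its distance from (5, 2) is 8:
|2·5 − 1·2 − p| / √5 = 8
|p − (8)| = 8√5.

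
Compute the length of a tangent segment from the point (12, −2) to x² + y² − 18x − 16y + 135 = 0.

Centre (9, 8), r² = 10. |PO|² = (3)² + (−10)² = 109.
By the tangent–radius right angle, tangent length = √(|PO|² − r²) = √99 = 3√11.

3√11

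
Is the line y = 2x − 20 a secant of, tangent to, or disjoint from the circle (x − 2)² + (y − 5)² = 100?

Substituting the line into the circle gives 5x² − 104x + 529 = 0.
Discriminant = (−104)² − 4·5·(529) = 236 > 0.
Two real roots: the line is a secant.

secant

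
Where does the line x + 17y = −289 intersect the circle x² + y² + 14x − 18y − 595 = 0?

(−17, −16) and (0, −17)

Substitute y = (−289 − x)/17:
290x² + 4930x = 0  ⟹  x² + 17x = 0
x = 0 or x = −17, giving (0, −17) and (−17, −16).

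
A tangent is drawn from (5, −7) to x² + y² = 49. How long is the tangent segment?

5

With centre O = (0, 0), |OP|² = 74 and r² = 49.
Power of the point: PT² = |PO|² − r² = 25, so PT = 5.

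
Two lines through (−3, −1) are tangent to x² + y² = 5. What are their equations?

2x − y = −5 and x + 2y = −5

Let a tangent through (−3, −1) have slope m. Its distance from (0, 0) must equal √5:
(3m − (1))² = 5(m² + 1)
2m² − 3m − 2 = 0, so m = 2 or m = −1/2.
Through (−3, −1) these give 2x − y = −5 and x + 2y = −5.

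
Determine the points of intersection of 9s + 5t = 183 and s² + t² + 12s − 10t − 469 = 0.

Substitute t = (183 − 9s)/5:
106s² − 2544s + 12614 = 0  ⟹  s² − 24s + 119 = 0
s = 17 or s = 7, giving (17, 6) and (7, 24).

(7, 24) and (17, 6)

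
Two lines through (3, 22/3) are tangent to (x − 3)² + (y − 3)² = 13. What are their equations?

Write the tangent as mx − y + (22/3 − m·(3)) = 0 and set its distance from the centre to √13:
(0m − (−13/3))² = 13(m² + 1)
9m² − 4 = 0, so m = −2/3 or m = 2/3.
With m = −2/3: 2x + 3y = 28. With m = 2/3: 2x − 3y = −16.

2x + 3y = 28 and 2x − 3y = −16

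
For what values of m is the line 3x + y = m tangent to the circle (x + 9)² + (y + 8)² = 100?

m = −35 ± 10√10

For a tangent, require d(centre, line) = r = 10.
|3·(−9) + 1·(−8) − m| / √10 = 10
|m − (−35)| = 10√10.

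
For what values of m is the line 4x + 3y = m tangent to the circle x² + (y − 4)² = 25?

m = −13 or m = 37

The line touches the circle iff its distance from (0, 4) is 5:
|4·0 + 3·4 − m| / √25 = 5
|m − (12)| = 5·5, so m = 37 or m = −13.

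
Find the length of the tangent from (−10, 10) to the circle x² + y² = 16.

2√46

With centre O = (0, 0), |OP|² = 200 and r² = 16.
The tangent meets the radius at right angles, so tangent² = |PO|² − r² = 200 − 16 = 184.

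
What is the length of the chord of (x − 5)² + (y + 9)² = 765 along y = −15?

54

Centre (5, −9), r² = 765. Perpendicular distance d from centre to line = |6| / √1 = 6.
Half the chord is √(r² − d²) = √(729), so the full chord is 54.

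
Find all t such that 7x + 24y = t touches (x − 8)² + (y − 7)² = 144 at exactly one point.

For a tangent, require d(centre, line) = r = 12.
|7·8 + 24·7 − t| / √625 = 12
|t − (224)| = 12·25, so t = 524 or t = −76.

t = −76 or t = 524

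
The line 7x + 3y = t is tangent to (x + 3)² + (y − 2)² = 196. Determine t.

Tangency holds when the distance from the centre (−3, 2) to the line equals the radius 14:
|7·(−3) + 3·2 − t| / √58 = 14
|t − (−15)| = 14√58.

t = −15 ± 14√58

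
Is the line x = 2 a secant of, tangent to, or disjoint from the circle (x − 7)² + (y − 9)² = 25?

tangent

Substituting the line into the circle gives y² − 18y + 81 = 0.
Discriminant = (−18)² − 4·1·(81) = 0.
A repeated root: the line is tangent.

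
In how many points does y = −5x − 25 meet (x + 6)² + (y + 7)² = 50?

2

Centre (−6, −7), r² = 50. Distance² from centre to line = (−12)²/26 = 72/13.
Since d² < r², the line cuts the circle twice.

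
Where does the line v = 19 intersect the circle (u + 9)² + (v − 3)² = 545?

Substitute v = 19:
u² + 18u − 208 = 0
u = 8 or u = −26, giving (8, 19) and (−26, 19).

(−26, 19) and (8, 19)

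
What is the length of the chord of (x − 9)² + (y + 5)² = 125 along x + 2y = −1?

10√5

Centre (9, −5), r² = 125. Perpendicular distance d from centre to line = |0| / √5 = 0/√5.
Half the chord is √(r² − d²) = √(125), so the full chord is 10√5.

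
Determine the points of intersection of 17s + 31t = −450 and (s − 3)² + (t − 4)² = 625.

Substitute t = (−450 − 17s)/31:
1250s² + 13750s − 262500 = 0  ⟹  s² + 11s − 210 = 0
s = 10 or s = −21, giving (10, −20) and (−21, −3).

(−21, −3) and (10, −20)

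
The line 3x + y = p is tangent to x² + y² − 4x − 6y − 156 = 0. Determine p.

p = 9 ± 13√10

The line touches the circle iff its distance from (2, 3) is 13:
|3·2 + 1·3 − p| / √10 = 13
|p − (9)| = 13√10.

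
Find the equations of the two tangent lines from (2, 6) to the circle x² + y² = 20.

Let a tangent through (2, 6) have slope m. Its distance from (0, 0) must equal 2√5:
(−2m − (−6))² = 20(m² + 1)
2m² + 3m − 2 = 0, so m = −2 or m = 1/2.
With m = −2: 2x + y = 10. With m = 1/2: x − 2y = −10.

2x + y = 10 and x − 2y = −10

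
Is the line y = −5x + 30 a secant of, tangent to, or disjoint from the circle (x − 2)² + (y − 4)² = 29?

secant

Centre (2, 4), r² = 29. Distance² from centre to line = (−16)²/26 = 128/13.
Since d² < r², the line cuts the circle twice.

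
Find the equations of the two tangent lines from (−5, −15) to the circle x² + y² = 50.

x − y = 10 and 7x + y = −50

Let a tangent through (−5, −15) have slope m. Its distance from (0, 0) must equal 5√2:
[m·(5) − (15)]² = 50(m² + 1)
m² + 6m − 7 = 0, so m = 1 or m = −7.
With m = 1: x − y = 10. With m = −7: 7x + y = −50.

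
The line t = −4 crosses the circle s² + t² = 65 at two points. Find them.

From the line, t = −4. Substituting:
s² − 49 = 0
s = 7 or s = −7, giving (7, −4) and (−7, −4).

(−7, −4) and (7, −4)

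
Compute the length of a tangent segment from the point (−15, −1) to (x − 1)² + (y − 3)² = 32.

4√15

The centre is (1, 3) and r = 4√2. The square of the distance from P to the centre is 256 + 16 = 272.
By the tangent–radius right angle, tangent length = √(|PO|² − r²) = √240 = 4√15.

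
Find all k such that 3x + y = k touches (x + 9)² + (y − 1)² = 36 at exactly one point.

k = −26 ± 6√10

The line touches the circle iff its distance from (−9, 1) is 6:
|3·(−9) + 1·1 − k| / √10 = 6
|k − (−26)| = 6√10.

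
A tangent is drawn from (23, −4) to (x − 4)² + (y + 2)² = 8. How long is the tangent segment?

Centre (4, −2), r² = 8. |PO|² = (19)² + (−2)² = 365.
The tangent meets the radius at right angles, so tangent² = |PO|² − r² = 365 − 8 = 357.

√357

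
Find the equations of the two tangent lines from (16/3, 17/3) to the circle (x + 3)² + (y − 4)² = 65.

7x + 4y = 60 and 8x − y = 37

Let a tangent through (16/3, 17/3) have slope m. Its distance from (−3, 4) must equal √65:
(−25/3m − (−5/3))² = 65(m² + 1)
4m² − 25m − 56 = 0, so m = −7/4 or m = 8.
With m = −7/4: 7x + 4y = 60. With m = 8: 8x − y = 37.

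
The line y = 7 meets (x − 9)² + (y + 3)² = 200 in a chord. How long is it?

20

The distance from (9, −3) to the line is 10, and r² = 200.
Half the chord is √(r² − d²) = √(100), so the full chord is 20.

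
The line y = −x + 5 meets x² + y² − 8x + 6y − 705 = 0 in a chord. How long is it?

38√2

Substitute y = −x + 5:
2x² − 24x − 650 = 0  ⟹  x² − 12x − 325 = 0
x = 25 or x = −13, giving (25, −20) and (−13, 18).
|(25, −20) − (−13, 18)| = √((38)² + (−38)²) = 38√2.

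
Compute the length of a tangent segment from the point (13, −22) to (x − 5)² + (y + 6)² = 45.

5√11

Centre (5, −6), r² = 45. |PO|² = (8)² + (−16)² = 320.
Power of the point: PT² = |PO|² − r² = 275, so PT = 5√11.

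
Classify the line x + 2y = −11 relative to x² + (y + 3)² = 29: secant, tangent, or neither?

secant

Substituting the line into the circle gives 5x² + 10x − 91 = 0.
Discriminant = (10)² − 4·5·(−91) = 1920 > 0.
Two real roots: the line is a secant.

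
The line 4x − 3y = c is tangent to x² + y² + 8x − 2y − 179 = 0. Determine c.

Tangency holds when the distance from the centre (−4, 1) to the line equals the radius 14:
|4·(−4) − 3·1 − c| / √25 = 14
|c − (−19)| = 14·5, so c = 51 or c = −89.

c = −89 or c = 51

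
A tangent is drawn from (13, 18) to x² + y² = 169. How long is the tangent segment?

18

The centre is (0, 0) and r = 13. The square of the distance from P to the centre is 169 + 324 = 493.
Power of the point: PT² = |PO|² − r² = 324, so PT = 18.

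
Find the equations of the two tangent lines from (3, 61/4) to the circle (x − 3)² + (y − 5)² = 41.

5x + 4y = 76 and 5x − 4y = −46

Write the tangent as mx − y + (61/4 − m·(3)) = 0 and set its distance from the centre to √41:
(0m − (−41/4))² = 41(m² + 1)
16m² − 25 = 0, so m = −5/4 or m = 5/4.
With m = −5/4: 5x + 4y = 76. With m = 5/4: 5x − 4y = −46.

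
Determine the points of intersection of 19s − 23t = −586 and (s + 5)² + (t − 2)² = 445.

Express t = (586 + 19s)/23 and substitute into the circle:
890s² + 25810s + 69420 = 0  ⟹  s² + 29s + 78 = 0
s = −3 or s = −26, giving (−3, 23) and (−26, 4).

(−26, 4) and (−3, 23)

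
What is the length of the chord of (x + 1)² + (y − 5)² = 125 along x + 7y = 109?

5√2

Substitute y = (109 − x)/7:
50x² − 50x − 600 = 0  ⟹  x² − x − 12 = 0
x = 4 or x = −3, giving (4, 15) and (−3, 16).
Chord length = distance between (4, 15) and (−3, 16) = √50 = 5√2.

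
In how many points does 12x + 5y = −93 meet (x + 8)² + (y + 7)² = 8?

0

Substituting the line into the circle gives 169x² + 1792x + 4764 = 0.
Discriminant = (1792)² − 4·169·(4764) = −9200 < 0.
No real roots: the line does not meet the circle.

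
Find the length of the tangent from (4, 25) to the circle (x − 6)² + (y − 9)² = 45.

√215

Centre (6, 9), r² = 45. |PO|² = (−2)² + (16)² = 260.
By the tangent–radius right angle, tangent length = √(|PO|² − r²) = √215.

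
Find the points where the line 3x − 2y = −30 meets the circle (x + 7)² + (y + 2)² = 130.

Express y = (30 + 3x)/2 and substitute into the circle:
13x² + 260x + 832 = 0  ⟹  x² + 20x + 64 = 0
x = −4 or x = −16, giving (−4, 9) and (−16, −9).

(−16, −9) and (−4, 9)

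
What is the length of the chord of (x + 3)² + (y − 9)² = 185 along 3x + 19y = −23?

Substitute y = (−23 − 3x)/19:
370x² + 3330x − 25900 = 0  ⟹  x² + 9x − 70 = 0
x = 5 or x = −14, giving (5, −2) and (−14, 1).
|(5, −2) − (−14, 1)| = √((19)² + (−3)²) = √370.

√370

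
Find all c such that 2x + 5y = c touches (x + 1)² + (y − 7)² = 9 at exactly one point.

For a tangent, require d(centre, line) = r = 3.
|2·(−1) + 5·7 − c| / √29 = 3
|c − (33)| = 3√29.

c = 33 ± 3√29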